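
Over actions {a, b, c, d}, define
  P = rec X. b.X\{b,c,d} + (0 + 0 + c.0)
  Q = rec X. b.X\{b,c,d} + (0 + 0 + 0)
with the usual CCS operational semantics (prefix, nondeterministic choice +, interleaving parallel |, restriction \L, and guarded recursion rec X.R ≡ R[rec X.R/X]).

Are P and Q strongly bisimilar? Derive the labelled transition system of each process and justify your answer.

NO

Reachable graph of P (3 states):
  u0 = rec X. b.X\{b,c,d} + (0 + 0 + c.0) ⊢ -b-> u1, -c-> u2
  u1 = (rec X. b.X\{b,c,d} + (0 + 0 + c.0))\{b,c,d} ⊢ stopped
  u2 = 0 ⊢ stopped
Reachable graph of Q (2 states):
  v0 = rec X. b.X\{b,c,d} + (0 + 0 + 0) ⊢ -b-> v1
  v1 = (rec X. b.X\{b,c,d} + (0 + 0 + 0))\{b,c,d} ⊢ stopped
Partition-refinement fixed point:
  B0 = {u0}
  B1 = {u1, u2, v1}
  B2 = {v0}
u0 ∈ B0, v0 ∈ B2 → different blocks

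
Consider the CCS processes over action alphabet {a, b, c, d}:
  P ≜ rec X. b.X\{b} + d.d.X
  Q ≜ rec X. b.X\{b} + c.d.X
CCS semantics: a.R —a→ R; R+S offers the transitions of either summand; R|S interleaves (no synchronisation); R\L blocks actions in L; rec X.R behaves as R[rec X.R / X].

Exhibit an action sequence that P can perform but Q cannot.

Reachable graph of P (4 states):
  m0 = rec X. b.X\{b} + d.d.X :: -b-> m1, -d-> m2
  m1 = (rec X. b.X\{b} + d.d.X)\{b} :: -d-> m3
  m2 = d.(rec X. b.X\{b} + d.d.X) :: -d-> m0
  m3 = (d.(rec X. b.X\{b} + d.d.X))\{b} :: -d-> m1
Reachable graph of Q (4 states):
  n0 = rec X. b.X\{b} + c.d.X :: -b-> n1, -c-> n2
  n1 = (rec X. b.X\{b} + c.d.X)\{b} :: -c-> n3
  n2 = d.(rec X. b.X\{b} + c.d.X) :: -d-> n0
  n3 = (d.(rec X. b.X\{b} + c.d.X))\{b} :: -d-> n1
Trace ⟨d⟩ through P, begin at {m0}:
  after d @ step 1: {m2}
  ✓ P
Trace ⟨d⟩ through Q, begin at {n0}:
  after d @ step 1: ∅  — Q cannot continue

d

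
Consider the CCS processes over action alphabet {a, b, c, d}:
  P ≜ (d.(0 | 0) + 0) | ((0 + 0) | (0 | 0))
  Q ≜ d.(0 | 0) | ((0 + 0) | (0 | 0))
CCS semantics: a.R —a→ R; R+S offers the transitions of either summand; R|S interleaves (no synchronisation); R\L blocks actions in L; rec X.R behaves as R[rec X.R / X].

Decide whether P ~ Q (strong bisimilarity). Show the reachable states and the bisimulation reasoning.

bisimilar

Reachable graph of P (2 states):
  u0 = (d.(0 | 0) + 0) | ((0 + 0) | (0 | 0)) :: ··d··> u1
  u1 = 0 | 0 | ((0 + 0) | (0 | 0)) :: ·
Reachable graph of Q (2 states):
  v0 = d.(0 | 0) | ((0 + 0) | (0 | 0)) :: ··d··> v1
  v1 = 0 | 0 | ((0 + 0) | (0 | 0)) :: ·
Coarsest stable partition (strong bisimilarity classes):
  B0 = {u0, v0}
  B1 = {u1, v1}
u0 ∈ B0, v0 ∈ B0 → same block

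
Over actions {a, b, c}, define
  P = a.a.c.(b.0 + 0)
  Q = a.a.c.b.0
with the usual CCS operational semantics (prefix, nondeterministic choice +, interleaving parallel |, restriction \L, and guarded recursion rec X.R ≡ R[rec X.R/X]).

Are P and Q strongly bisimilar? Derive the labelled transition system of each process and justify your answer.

YES

LTS(P): 5 reachable states
  u0 = a.a.c.(b.0 + 0) has moves ··a··> u1
  u1 = a.c.(b.0 + 0) has moves ··a··> u2
  u2 = c.(b.0 + 0) has moves ··c··> u3
  u3 = b.0 + 0 has moves ··b··> u4
  u4 = 0 has moves (no moves)
LTS(Q): 5 reachable states
  v0 = a.a.c.b.0 has moves ··a··> v1
  v1 = a.c.b.0 has moves ··a··> v2
  v2 = c.b.0 has moves ··c··> v3
  v3 = b.0 has moves ··b··> v4
  v4 = 0 has moves (no moves)
Partition-refinement fixed point:
  B0 = {u0, v0}
  B1 = {u1, v1}
  B2 = {u2, v2}
  B3 = {u3, v3}
  B4 = {u4, v4}
u0 ∈ B0, v0 ∈ B0 → same block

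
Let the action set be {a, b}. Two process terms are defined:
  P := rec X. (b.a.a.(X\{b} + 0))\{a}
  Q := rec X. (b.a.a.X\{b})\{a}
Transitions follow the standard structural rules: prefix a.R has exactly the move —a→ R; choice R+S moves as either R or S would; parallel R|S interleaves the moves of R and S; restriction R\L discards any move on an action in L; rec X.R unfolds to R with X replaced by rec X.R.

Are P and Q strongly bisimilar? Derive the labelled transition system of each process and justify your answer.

Reachable graph of P (2 states):
  u0 = rec X. (b.a.a.(X\{b} + 0))\{a} ⊢ —b→ u1
  u1 = (a.a.((rec X. (b.a.a.(X\{b} + 0))\{a})\{b} + 0))\{a} ⊢ (no moves)
Reachable graph of Q (2 states):
  v0 = rec X. (b.a.a.X\{b})\{a} ⊢ —b→ v1
  v1 = (a.a.(rec X. (b.a.a.X\{b})\{a})\{b})\{a} ⊢ (no moves)
Coarsest stable partition (strong bisimilarity classes):
  B0 = {u0, v0}
  B1 = {u1, v1}
u0 ∈ B0, v0 ∈ B0 → same block

P ~ Q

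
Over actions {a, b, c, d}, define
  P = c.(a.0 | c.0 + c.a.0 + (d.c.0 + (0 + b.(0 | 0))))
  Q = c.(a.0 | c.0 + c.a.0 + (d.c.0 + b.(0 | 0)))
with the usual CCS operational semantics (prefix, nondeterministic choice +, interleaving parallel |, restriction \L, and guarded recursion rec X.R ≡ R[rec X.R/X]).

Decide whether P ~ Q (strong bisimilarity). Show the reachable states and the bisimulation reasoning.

YES

P's transition system — 8 states:
  m0 = c.(a.0 | c.0 + c.a.0 + (d.c.0 + (0 + b.(0 | 0)))) | --c--▸ m1
  m1 = a.0 | c.0 + c.a.0 + (d.c.0 + (0 + b.(0 | 0))) | --a--▸ m2, --b--▸ m3, --c--▸ m4, --c--▸ m5, --d--▸ m6
  m2 = 0 | c.0 | --c--▸ m3
  m3 = 0 | 0 | deadlocked
  m4 = a.0 | --a--▸ m7
  m5 = a.0 | 0 | --a--▸ m3
  m6 = c.0 | --c--▸ m7
  m7 = 0 | deadlocked
Q's transition system — 8 states:
  n0 = c.(a.0 | c.0 + c.a.0 + (d.c.0 + b.(0 | 0))) | --c--▸ n1
  n1 = a.0 | c.0 + c.a.0 + (d.c.0 + b.(0 | 0)) | --a--▸ n2, --b--▸ n3, --c--▸ n4, --c--▸ n5, --d--▸ n6
  n2 = 0 | c.0 | --c--▸ n3
  n3 = 0 | 0 | deadlocked
  n4 = a.0 | --a--▸ n7
  n5 = a.0 | 0 | --a--▸ n3
  n6 = c.0 | --c--▸ n7
  n7 = 0 | deadlocked
Partition-refinement fixed point:
  B0 = {m0, n0}
  B1 = {m1, n1}
  B2 = {m4, m5, n4, n5}
  B3 = {m3, m7, n3, n7}
  B4 = {m2, m6, n2, n6}
m0 ∈ B0, n0 ∈ B0 → same block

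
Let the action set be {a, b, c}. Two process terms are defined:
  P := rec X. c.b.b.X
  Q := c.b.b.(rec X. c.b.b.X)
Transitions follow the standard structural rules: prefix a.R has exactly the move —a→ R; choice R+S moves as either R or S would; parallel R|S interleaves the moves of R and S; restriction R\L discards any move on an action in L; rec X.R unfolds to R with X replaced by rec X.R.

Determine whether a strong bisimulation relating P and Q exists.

bisimilar

LTS(P): 3 reachable states
  m0 = rec X. c.b.b.X ⊢ ··c··> m1
  m1 = b.b.(rec X. c.b.b.X) ⊢ ··b··> m2
  m2 = b.(rec X. c.b.b.X) ⊢ ··b··> m0
LTS(Q): 4 reachable states
  n0 = c.b.b.(rec X. c.b.b.X) ⊢ ··c··> n1
  n1 = b.b.(rec X. c.b.b.X) ⊢ ··b··> n2
  n2 = b.(rec X. c.b.b.X) ⊢ ··b··> n3
  n3 = rec X. c.b.b.X ⊢ ··c··> n1
Bisimilarity quotient blocks:
  B0 = {m0, n0, n3}
  B1 = {m1, n1}
  B2 = {m2, n2}
m0 ∈ B0, n0 ∈ B0 → same block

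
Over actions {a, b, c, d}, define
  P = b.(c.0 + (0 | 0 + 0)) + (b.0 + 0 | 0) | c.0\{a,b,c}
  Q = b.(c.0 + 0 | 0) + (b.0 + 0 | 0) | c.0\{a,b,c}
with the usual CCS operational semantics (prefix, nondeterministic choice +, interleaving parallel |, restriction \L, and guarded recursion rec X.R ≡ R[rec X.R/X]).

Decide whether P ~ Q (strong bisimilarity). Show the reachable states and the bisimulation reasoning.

LTS(P): 6 reachable states
  m0 = b.(c.0 + (0 | 0 + 0)) + (b.0 + 0 | 0) | c.0\{a,b,c} ⊢ =b=> m1, =b=> m2, =c=> m3
  m1 = 0 | c.0\{a,b,c} ⊢ =c=> m4
  m2 = c.0 + (0 | 0 + 0) ⊢ =c=> m5
  m3 = (b.0 + 0 | 0) | 0\{a,b,c} ⊢ =b=> m4
  m4 = 0 | 0\{a,b,c} ⊢ ∅
  m5 = 0 ⊢ ∅
LTS(Q): 6 reachable states
  n0 = b.(c.0 + 0 | 0) + (b.0 + 0 | 0) | c.0\{a,b,c} ⊢ =b=> n1, =b=> n2, =c=> n3
  n1 = 0 | c.0\{a,b,c} ⊢ =c=> n4
  n2 = c.0 + 0 | 0 ⊢ =c=> n5
  n3 = (b.0 + 0 | 0) | 0\{a,b,c} ⊢ =b=> n4
  n4 = 0 | 0\{a,b,c} ⊢ ∅
  n5 = 0 ⊢ ∅
Bisimilarity quotient blocks:
  B0 = {m0, n0}
  B1 = {m1, m2, n1, n2}
  B2 = {m4, m5, n4, n5}
  B3 = {m3, n3}
m0 ∈ B0, n0 ∈ B0 → same block

bisimilar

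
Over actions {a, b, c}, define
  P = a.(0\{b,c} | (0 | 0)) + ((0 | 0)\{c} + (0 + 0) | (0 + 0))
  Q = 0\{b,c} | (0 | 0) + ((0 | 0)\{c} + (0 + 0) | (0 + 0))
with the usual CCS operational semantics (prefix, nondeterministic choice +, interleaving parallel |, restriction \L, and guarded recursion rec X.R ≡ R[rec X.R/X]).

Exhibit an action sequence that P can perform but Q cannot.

a

P's transition system — 2 states:
  s0 = a.(0\{b,c} | (0 | 0)) + ((0 | 0)\{c} + (0 + 0) | (0 + 0)) ⊢ —a→ s1
  s1 = 0\{b,c} | (0 | 0) ⊢ ·
Q's transition system — 1 states:
  t0 = 0\{b,c} | (0 | 0) + ((0 | 0)\{c} + (0 + 0) | (0 + 0)) ⊢ ·
Run σ = ⟨a⟩ on P: start {s0}
  step 1 (a): {s1}
  — P admits the full trace.
Run σ = ⟨a⟩ on Q: start {t0}
  step 1 (a): no successor for Q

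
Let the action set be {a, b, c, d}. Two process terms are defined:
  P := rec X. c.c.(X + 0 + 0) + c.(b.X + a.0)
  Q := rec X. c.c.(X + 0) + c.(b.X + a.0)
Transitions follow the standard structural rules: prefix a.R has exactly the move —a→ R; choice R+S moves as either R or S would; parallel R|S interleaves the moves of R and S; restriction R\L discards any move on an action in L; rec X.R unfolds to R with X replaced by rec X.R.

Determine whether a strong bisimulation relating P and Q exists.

LTS(P): 5 reachable states
  p0 = rec X. c.c.(X + 0 + 0) + c.(b.X + a.0) | —c→ p1, —c→ p2
  p1 = b.(rec X. c.c.(X + 0 + 0) + c.(b.X + a.0)) + a.0 | —a→ p3, —b→ p0
  p2 = c.((rec X. c.c.(X + 0 + 0) + c.(b.X + a.0)) + 0 + 0) | —c→ p4
  p3 = 0 | ∅
  p4 = (rec X. c.c.(X + 0 + 0) + c.(b.X + a.0)) + 0 + 0 | —c→ p1, —c→ p2
LTS(Q): 5 reachable states
  q0 = rec X. c.c.(X + 0) + c.(b.X + a.0) | —c→ q1, —c→ q2
  q1 = b.(rec X. c.c.(X + 0) + c.(b.X + a.0)) + a.0 | —a→ q3, —b→ q0
  q2 = c.((rec X. c.c.(X + 0) + c.(b.X + a.0)) + 0) | —c→ q4
  q3 = 0 | ∅
  q4 = (rec X. c.c.(X + 0) + c.(b.X + a.0)) + 0 | —c→ q1, —c→ q2
Bisimilarity quotient blocks:
  B0 = {p0, p4, q0, q4}
  B1 = {p2, q2}
  B2 = {p1, q1}
  B3 = {p3, q3}
p0 ∈ B0, q0 ∈ B0 → same block

P ~ Q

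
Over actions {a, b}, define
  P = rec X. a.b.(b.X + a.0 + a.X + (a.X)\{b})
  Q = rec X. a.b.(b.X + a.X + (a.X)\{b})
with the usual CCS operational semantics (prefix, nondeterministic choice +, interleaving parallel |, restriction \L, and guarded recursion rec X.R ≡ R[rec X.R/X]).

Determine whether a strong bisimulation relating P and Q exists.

P ≁ Q

P's transition system — 6 states:
  u0 = rec X. a.b.(b.X + a.0 + a.X + (a.X)\{b}) has moves —a→ u1
  u1 = b.(b.(rec X. a.b.(b.X + a.0 + a.X + (a.X)\{b})) + a.0 + a.(rec X. a.b.(b.X + a.0 + a.X + (a.X)\{b})) + (a.(rec X. a.b.(b.X + a.0 + a.X + (a.X)\{b})))\{b}) has moves —b→ u2
  u2 = b.(rec X. a.b.(b.X + a.0 + a.X + (a.X)\{b})) + a.0 + a.(rec X. a.b.(b.X + a.0 + a.X + (a.X)\{b})) + (a.(rec X. a.b.(b.X + a.0 + a.X + (a.X)\{b})))\{b} has moves —a→ u0, —a→ u3, —a→ u4, —b→ u0
  u3 = (rec X. a.b.(b.X + a.0 + a.X + (a.X)\{b}))\{b} has moves —a→ u5
  u4 = 0 has moves (no moves)
  u5 = (b.(b.(rec X. a.b.(b.X + a.0 + a.X + (a.X)\{b})) + a.0 + a.(rec X. a.b.(b.X + a.0 + a.X + (a.X)\{b})) + (a.(rec X. a.b.(b.X + a.0 + a.X + (a.X)\{b})))\{b}))\{b} has moves (no moves)
Q's transition system — 5 states:
  v0 = rec X. a.b.(b.X + a.X + (a.X)\{b}) has moves —a→ v1
  v1 = b.(b.(rec X. a.b.(b.X + a.X + (a.X)\{b})) + a.(rec X. a.b.(b.X + a.X + (a.X)\{b})) + (a.(rec X. a.b.(b.X + a.X + (a.X)\{b})))\{b}) has moves —b→ v2
  v2 = b.(rec X. a.b.(b.X + a.X + (a.X)\{b})) + a.(rec X. a.b.(b.X + a.X + (a.X)\{b})) + (a.(rec X. a.b.(b.X + a.X + (a.X)\{b})))\{b} has moves —a→ v0, —a→ v3, —b→ v0
  v3 = (rec X. a.b.(b.X + a.X + (a.X)\{b}))\{b} has moves —a→ v4
  v4 = (b.(b.(rec X. a.b.(b.X + a.X + (a.X)\{b})) + a.(rec X. a.b.(b.X + a.X + (a.X)\{b})) + (a.(rec X. a.b.(b.X + a.X + (a.X)\{b})))\{b}))\{b} has moves (no moves)
Coarsest stable partition (strong bisimilarity classes):
  B0 = {u0}
  B1 = {u1}
  B2 = {u2}
  B3 = {u4, u5, v4}
  B4 = {u3, v3}
  B5 = {v0}
  B6 = {v1}
  B7 = {v2}
u0 ∈ B0, v0 ∈ B5 → different blocks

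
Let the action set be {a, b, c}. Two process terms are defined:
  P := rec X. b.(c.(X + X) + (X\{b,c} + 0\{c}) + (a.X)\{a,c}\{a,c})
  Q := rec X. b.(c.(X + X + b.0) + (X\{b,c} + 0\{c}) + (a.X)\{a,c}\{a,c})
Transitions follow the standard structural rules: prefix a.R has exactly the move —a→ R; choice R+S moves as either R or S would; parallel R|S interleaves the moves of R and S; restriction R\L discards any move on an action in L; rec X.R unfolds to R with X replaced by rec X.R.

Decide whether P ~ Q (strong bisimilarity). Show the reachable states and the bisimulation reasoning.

Reachable graph of P (3 states):
  s0 = rec X. b.(c.(X + X) + (X\{b,c} + 0\{c}) + (a.X)\{a,c}\{a,c}) → —b→ s1
  s1 = c.((rec X. b.(c.(X + X) + (X\{b,c} + 0\{c}) + (a.X)\{a,c}\{a,c})) + (rec X. b.(c.(X + X) + (X\{b,c} + 0\{c}) + (a.X)\{a,c}\{a,c}))) + ((rec X. b.(c.(X + X) + (X\{b,c} + 0\{c}) + (a.X)\{a,c}\{a,c}))\{b,c} + 0\{c}) + (a.(rec X. b.(c.(X + X) + (X\{b,c} + 0\{c}) + (a.X)\{a,c}\{a,c})))\{a,c}\{a,c} → —c→ s2
  s2 = (rec X. b.(c.(X + X) + (X\{b,c} + 0\{c}) + (a.X)\{a,c}\{a,c})) + (rec X. b.(c.(X + X) + (X\{b,c} + 0\{c}) + (a.X)\{a,c}\{a,c})) → —b→ s1
Reachable graph of Q (4 states):
  t0 = rec X. b.(c.(X + X + b.0) + (X\{b,c} + 0\{c}) + (a.X)\{a,c}\{a,c}) → —b→ t1
  t1 = c.((rec X. b.(c.(X + X + b.0) + (X\{b,c} + 0\{c}) + (a.X)\{a,c}\{a,c})) + (rec X. b.(c.(X + X + b.0) + (X\{b,c} + 0\{c}) + (a.X)\{a,c}\{a,c})) + b.0) + ((rec X. b.(c.(X + X + b.0) + (X\{b,c} + 0\{c}) + (a.X)\{a,c}\{a,c}))\{b,c} + 0\{c}) + (a.(rec X. b.(c.(X + X + b.0) + (X\{b,c} + 0\{c}) + (a.X)\{a,c}\{a,c})))\{a,c}\{a,c} → —c→ t2
  t2 = (rec X. b.(c.(X + X + b.0) + (X\{b,c} + 0\{c}) + (a.X)\{a,c}\{a,c})) + (rec X. b.(c.(X + X + b.0) + (X\{b,c} + 0\{c}) + (a.X)\{a,c}\{a,c})) + b.0 → —b→ t1, —b→ t3
  t3 = 0 → ·
Coarsest stable partition (strong bisimilarity classes):
  B0 = {s0, s2}
  B1 = {s1}
  B2 = {t0}
  B3 = {t1}
  B4 = {t2}
  B5 = {t3}
s0 ∈ B0, t0 ∈ B2 → different blocks

not bisimilar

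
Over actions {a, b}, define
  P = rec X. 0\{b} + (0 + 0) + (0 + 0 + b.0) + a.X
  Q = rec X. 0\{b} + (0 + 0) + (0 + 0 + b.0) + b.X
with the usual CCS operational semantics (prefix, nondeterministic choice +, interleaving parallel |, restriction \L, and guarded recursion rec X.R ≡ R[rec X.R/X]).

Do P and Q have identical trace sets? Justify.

P's transition system — 2 states:
  p0 = rec X. 0\{b} + (0 + 0) + (0 + 0 + b.0) + a.X :: -a-> p0, -b-> p1
  p1 = 0 :: ∅
Q's transition system — 2 states:
  q0 = rec X. 0\{b} + (0 + 0) + (0 + 0 + b.0) + b.X :: -b-> q0, -b-> q1
  q1 = 0 :: ∅
Executing a from P (initial set {p0}):
  [1] a ⇒ {p0}
  ✓ P
Executing a from Q (initial set {q0}):
  [1] a ⇒ ∅  — Q cannot continue

trace-distinct — witness ⟨a⟩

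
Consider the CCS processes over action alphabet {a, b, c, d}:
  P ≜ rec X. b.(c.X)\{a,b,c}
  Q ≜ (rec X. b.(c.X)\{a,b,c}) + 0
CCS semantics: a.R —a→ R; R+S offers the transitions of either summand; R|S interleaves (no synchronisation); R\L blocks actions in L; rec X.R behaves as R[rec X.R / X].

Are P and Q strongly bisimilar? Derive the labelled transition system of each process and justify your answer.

Reachable graph of P (2 states):
  s0 = rec X. b.(c.X)\{a,b,c} ⊢ -b-> s1
  s1 = (c.(rec X. b.(c.X)\{a,b,c}))\{a,b,c} ⊢ stopped
Reachable graph of Q (2 states):
  t0 = (rec X. b.(c.X)\{a,b,c}) + 0 ⊢ -b-> t1
  t1 = (c.(rec X. b.(c.X)\{a,b,c}))\{a,b,c} ⊢ stopped
Partition-refinement fixed point:
  B0 = {s0, t0}
  B1 = {s1, t1}
s0 ∈ B0, t0 ∈ B0 → same block

P ~ Q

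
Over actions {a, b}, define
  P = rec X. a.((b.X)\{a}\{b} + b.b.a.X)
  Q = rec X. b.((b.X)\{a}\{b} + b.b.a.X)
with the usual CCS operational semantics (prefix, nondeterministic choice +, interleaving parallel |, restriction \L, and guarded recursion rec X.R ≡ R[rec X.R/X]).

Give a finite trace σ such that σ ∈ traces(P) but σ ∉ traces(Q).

a

LTS(P): 4 reachable states
  p0 = rec X. a.((b.X)\{a}\{b} + b.b.a.X) :: ··a··> p1
  p1 = (b.(rec X. a.((b.X)\{a}\{b} + b.b.a.X)))\{a}\{b} + b.b.a.(rec X. a.((b.X)\{a}\{b} + b.b.a.X)) :: ··b··> p2
  p2 = b.a.(rec X. a.((b.X)\{a}\{b} + b.b.a.X)) :: ··b··> p3
  p3 = a.(rec X. a.((b.X)\{a}\{b} + b.b.a.X)) :: ··a··> p0
LTS(Q): 4 reachable states
  q0 = rec X. b.((b.X)\{a}\{b} + b.b.a.X) :: ··b··> q1
  q1 = (b.(rec X. b.((b.X)\{a}\{b} + b.b.a.X)))\{a}\{b} + b.b.a.(rec X. b.((b.X)\{a}\{b} + b.b.a.X)) :: ··b··> q2
  q2 = b.a.(rec X. b.((b.X)\{a}\{b} + b.b.a.X)) :: ··b··> q3
  q3 = a.(rec X. b.((b.X)\{a}\{b} + b.b.a.X)) :: ··a··> q0
Run σ = ⟨a⟩ on P: start {p0}
  after a @ step 1: {p1}
  P completes σ.
Run σ = ⟨a⟩ on Q: start {q0}
  after a @ step 1: ∅  — Q cannot continue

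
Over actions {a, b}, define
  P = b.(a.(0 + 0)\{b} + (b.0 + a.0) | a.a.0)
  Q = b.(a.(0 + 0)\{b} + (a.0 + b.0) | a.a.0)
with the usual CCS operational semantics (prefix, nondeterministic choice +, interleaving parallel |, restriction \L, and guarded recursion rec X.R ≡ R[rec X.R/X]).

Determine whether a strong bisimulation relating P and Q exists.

LTS(P): 8 reachable states
  u0 = b.(a.(0 + 0)\{b} + (b.0 + a.0) | a.a.0) ⊢ -b-> u1
  u1 = a.(0 + 0)\{b} + (b.0 + a.0) | a.a.0 ⊢ -a-> u2, -a-> u3, -a-> u4, -b-> u4
  u2 = (0 + 0)\{b} ⊢ stopped
  u3 = (b.0 + a.0) | a.0 ⊢ -a-> u5, -a-> u6, -b-> u6
  u4 = 0 | a.a.0 ⊢ -a-> u6
  u5 = (b.0 + a.0) | 0 ⊢ -a-> u7, -b-> u7
  u6 = 0 | a.0 ⊢ -a-> u7
  u7 = 0 | 0 ⊢ stopped
LTS(Q): 8 reachable states
  v0 = b.(a.(0 + 0)\{b} + (a.0 + b.0) | a.a.0) ⊢ -b-> v1
  v1 = a.(0 + 0)\{b} + (a.0 + b.0) | a.a.0 ⊢ -a-> v2, -a-> v3, -a-> v4, -b-> v4
  v2 = (0 + 0)\{b} ⊢ stopped
  v3 = (a.0 + b.0) | a.0 ⊢ -a-> v5, -a-> v6, -b-> v6
  v4 = 0 | a.a.0 ⊢ -a-> v6
  v5 = (a.0 + b.0) | 0 ⊢ -a-> v7, -b-> v7
  v6 = 0 | a.0 ⊢ -a-> v7
  v7 = 0 | 0 ⊢ stopped
Partition-refinement fixed point:
  B0 = {u0, v0}
  B1 = {u1, v1}
  B2 = {u3, v3}
  B3 = {u5, v5}
  B4 = {u2, u7, v2, v7}
  B5 = {u6, v6}
  B6 = {u4, v4}
u0 ∈ B0, v0 ∈ B0 → same block

YES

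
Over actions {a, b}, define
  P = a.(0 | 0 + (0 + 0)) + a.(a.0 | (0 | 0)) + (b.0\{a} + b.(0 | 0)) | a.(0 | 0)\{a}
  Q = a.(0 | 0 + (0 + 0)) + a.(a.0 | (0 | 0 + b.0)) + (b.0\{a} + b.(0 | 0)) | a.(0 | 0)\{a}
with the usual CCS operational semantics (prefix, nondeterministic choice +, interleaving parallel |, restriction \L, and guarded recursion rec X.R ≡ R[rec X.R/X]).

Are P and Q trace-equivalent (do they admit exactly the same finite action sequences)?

LTS(P): 9 reachable states
  u0 = a.(0 | 0 + (0 + 0)) + a.(a.0 | (0 | 0)) + (b.0\{a} + b.(0 | 0)) | a.(0 | 0)\{a} has moves --a--▸ u1, --a--▸ u2, --a--▸ u3, --b--▸ u4, --b--▸ u5
  u1 = (b.0\{a} + b.(0 | 0)) | (0 | 0)\{a} has moves --b--▸ u6, --b--▸ u7
  u2 = 0 | 0 + (0 + 0) has moves (no moves)
  u3 = a.0 | (0 | 0) has moves --a--▸ u8
  u4 = 0 | 0 | a.(0 | 0)\{a} has moves --a--▸ u6
  u5 = 0\{a} | a.(0 | 0)\{a} has moves --a--▸ u7
  u6 = 0 | 0 | (0 | 0)\{a} has moves (no moves)
  u7 = 0\{a} | (0 | 0)\{a} has moves (no moves)
  u8 = 0 | (0 | 0) has moves (no moves)
LTS(Q): 11 reachable states
  v0 = a.(0 | 0 + (0 + 0)) + a.(a.0 | (0 | 0 + b.0)) + (b.0\{a} + b.(0 | 0)) | a.(0 | 0)\{a} has moves --a--▸ v1, --a--▸ v2, --a--▸ v3, --b--▸ v4, --b--▸ v5
  v1 = (b.0\{a} + b.(0 | 0)) | (0 | 0)\{a} has moves --b--▸ v6, --b--▸ v7
  v2 = 0 | 0 + (0 + 0) has moves (no moves)
  v3 = a.0 | (0 | 0 + b.0) has moves --a--▸ v8, --b--▸ v9
  v4 = 0 | 0 | a.(0 | 0)\{a} has moves --a--▸ v6
  v5 = 0\{a} | a.(0 | 0)\{a} has moves --a--▸ v7
  v6 = 0 | 0 | (0 | 0)\{a} has moves (no moves)
  v7 = 0\{a} | (0 | 0)\{a} has moves (no moves)
  v8 = 0 | (0 | 0 + b.0) has moves --b--▸ v10
  v9 = a.0 | 0 has moves --a--▸ v10
  v10 = 0 | 0 has moves (no moves)
Trace ⟨aab⟩ through Q, begin at {v0}:
  after a @ step 1: {v1, v2, v3}
  after a @ step 2: {v8}
  after b @ step 3: {v10}
  ✓ Q
Trace ⟨aab⟩ through P, begin at {u0}:
  after a @ step 1: {u1, u2, u3}
  after a @ step 2: {u8}
  after b @ step 3: no successor for P

NO — witness ⟨aab⟩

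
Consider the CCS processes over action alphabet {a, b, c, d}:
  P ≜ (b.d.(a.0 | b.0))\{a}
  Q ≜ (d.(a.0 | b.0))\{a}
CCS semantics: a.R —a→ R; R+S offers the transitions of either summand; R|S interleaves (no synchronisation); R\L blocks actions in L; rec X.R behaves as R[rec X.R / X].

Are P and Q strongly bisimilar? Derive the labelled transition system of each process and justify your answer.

NO

P's transition system — 4 states:
  u0 = (b.d.(a.0 | b.0))\{a} :: -b-> u1
  u1 = (d.(a.0 | b.0))\{a} :: -d-> u2
  u2 = (a.0 | b.0)\{a} :: -b-> u3
  u3 = (a.0 | 0)\{a} :: deadlocked
Q's transition system — 3 states:
  v0 = (d.(a.0 | b.0))\{a} :: -d-> v1
  v1 = (a.0 | b.0)\{a} :: -b-> v2
  v2 = (a.0 | 0)\{a} :: deadlocked
Partition-refinement fixed point:
  B0 = {u0}
  B1 = {u1, v0}
  B2 = {u2, v1}
  B3 = {u3, v2}
u0 ∈ B0, v0 ∈ B1 → different blocks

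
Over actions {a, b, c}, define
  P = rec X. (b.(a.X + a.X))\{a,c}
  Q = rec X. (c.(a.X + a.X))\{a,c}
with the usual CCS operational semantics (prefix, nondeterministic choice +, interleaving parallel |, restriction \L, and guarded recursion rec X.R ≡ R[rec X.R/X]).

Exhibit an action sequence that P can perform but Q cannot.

P's transition system — 2 states:
  s0 = rec X. (b.(a.X + a.X))\{a,c} :: -b-> s1
  s1 = (a.(rec X. (b.(a.X + a.X))\{a,c}) + a.(rec X. (b.(a.X + a.X))\{a,c}))\{a,c} :: deadlocked
Q's transition system — 1 states:
  t0 = rec X. (c.(a.X + a.X))\{a,c} :: deadlocked
Executing b from P (initial set {s0}):
  [1] b ⇒ {s1}
  ✓ P
Executing b from Q (initial set {t0}):
  [1] b ⇒ ∅  — Q cannot continue

b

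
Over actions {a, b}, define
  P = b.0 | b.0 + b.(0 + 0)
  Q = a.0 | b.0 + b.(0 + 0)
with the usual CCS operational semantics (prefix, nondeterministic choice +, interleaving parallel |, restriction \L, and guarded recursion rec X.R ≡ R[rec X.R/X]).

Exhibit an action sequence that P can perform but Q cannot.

bb

P's transition system — 5 states:
  m0 = b.0 | b.0 + b.(0 + 0) has moves =b=> m1, =b=> m2, =b=> m3
  m1 = 0 + 0 has moves deadlocked
  m2 = 0 | b.0 has moves =b=> m4
  m3 = b.0 | 0 has moves =b=> m4
  m4 = 0 | 0 has moves deadlocked
Q's transition system — 5 states:
  n0 = a.0 | b.0 + b.(0 + 0) has moves =a=> n1, =b=> n2, =b=> n3
  n1 = 0 | b.0 has moves =b=> n4
  n2 = 0 + 0 has moves deadlocked
  n3 = a.0 | 0 has moves =a=> n4
  n4 = 0 | 0 has moves deadlocked
Executing bb from P (initial set {m0}):
  [1] b ⇒ {m1, m2, m3}
  [2] b ⇒ {m4}
  — P admits the full trace.
Executing bb from Q (initial set {n0}):
  [1] b ⇒ {n2, n3}
  [2] b ⇒ ∅ (Q stuck)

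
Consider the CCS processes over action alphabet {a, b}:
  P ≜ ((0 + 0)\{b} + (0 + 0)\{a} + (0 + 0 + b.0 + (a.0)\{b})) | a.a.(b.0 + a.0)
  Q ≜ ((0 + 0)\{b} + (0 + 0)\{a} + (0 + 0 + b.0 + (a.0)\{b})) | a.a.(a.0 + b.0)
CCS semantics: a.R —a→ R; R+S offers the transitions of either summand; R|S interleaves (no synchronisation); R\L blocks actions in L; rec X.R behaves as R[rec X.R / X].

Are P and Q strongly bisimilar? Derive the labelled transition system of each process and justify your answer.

Reachable graph of P (12 states):
  m0 = ((0 + 0)\{b} + (0 + 0)\{a} + (0 + 0 + b.0 + (a.0)\{b})) | a.a.(b.0 + a.0) :: —a→ m1, —a→ m2, —b→ m3
  m1 = ((0 + 0)\{b} + (0 + 0)\{a} + (0 + 0 + b.0 + (a.0)\{b})) | a.(b.0 + a.0) :: —a→ m4, —a→ m5, —b→ m6
  m2 = 0\{b} | a.a.(b.0 + a.0) :: —a→ m5
  m3 = 0 | a.a.(b.0 + a.0) :: —a→ m6
  m4 = ((0 + 0)\{b} + (0 + 0)\{a} + (0 + 0 + b.0 + (a.0)\{b})) | (b.0 + a.0) :: —a→ m7, —a→ m8, —b→ m7, —b→ m9
  m5 = 0\{b} | a.(b.0 + a.0) :: —a→ m8
  m6 = 0 | a.(b.0 + a.0) :: —a→ m9
  m7 = ((0 + 0)\{b} + (0 + 0)\{a} + (0 + 0 + b.0 + (a.0)\{b})) | 0 :: —a→ m10, —b→ m11
  m8 = 0\{b} | (b.0 + a.0) :: —a→ m10, —b→ m10
  m9 = 0 | (b.0 + a.0) :: —a→ m11, —b→ m11
  m10 = 0\{b} | 0 :: ∅
  m11 = 0 | 0 :: ∅
Reachable graph of Q (12 states):
  n0 = ((0 + 0)\{b} + (0 + 0)\{a} + (0 + 0 + b.0 + (a.0)\{b})) | a.a.(a.0 + b.0) :: —a→ n1, —a→ n2, —b→ n3
  n1 = ((0 + 0)\{b} + (0 + 0)\{a} + (0 + 0 + b.0 + (a.0)\{b})) | a.(a.0 + b.0) :: —a→ n4, —a→ n5, —b→ n6
  n2 = 0\{b} | a.a.(a.0 + b.0) :: —a→ n5
  n3 = 0 | a.a.(a.0 + b.0) :: —a→ n6
  n4 = ((0 + 0)\{b} + (0 + 0)\{a} + (0 + 0 + b.0 + (a.0)\{b})) | (a.0 + b.0) :: —a→ n7, —a→ n8, —b→ n7, —b→ n9
  n5 = 0\{b} | a.(a.0 + b.0) :: —a→ n8
  n6 = 0 | a.(a.0 + b.0) :: —a→ n9
  n7 = ((0 + 0)\{b} + (0 + 0)\{a} + (0 + 0 + b.0 + (a.0)\{b})) | 0 :: —a→ n10, —b→ n11
  n8 = 0\{b} | (a.0 + b.0) :: —a→ n10, —b→ n10
  n9 = 0 | (a.0 + b.0) :: —a→ n11, —b→ n11
  n10 = 0\{b} | 0 :: ∅
  n11 = 0 | 0 :: ∅
Partition-refinement fixed point:
  B0 = {m0, n0}
  B1 = {m2, m3, n2, n3}
  B2 = {m5, m6, n5, n6}
  B3 = {m7, m8, m9, n7, n8, n9}
  B4 = {m10, m11, n10, n11}
  B5 = {m1, n1}
  B6 = {m4, n4}
m0 ∈ B0, n0 ∈ B0 → same block

bisimilar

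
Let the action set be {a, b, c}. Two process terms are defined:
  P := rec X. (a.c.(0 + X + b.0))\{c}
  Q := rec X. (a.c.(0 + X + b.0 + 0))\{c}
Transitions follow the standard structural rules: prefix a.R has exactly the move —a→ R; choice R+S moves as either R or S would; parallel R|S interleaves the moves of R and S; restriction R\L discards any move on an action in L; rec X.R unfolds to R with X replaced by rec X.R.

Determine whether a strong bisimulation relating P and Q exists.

YES

Reachable graph of P (2 states):
  u0 = rec X. (a.c.(0 + X + b.0))\{c} → --a--▸ u1
  u1 = (c.(0 + (rec X. (a.c.(0 + X + b.0))\{c}) + b.0))\{c} → (no moves)
Reachable graph of Q (2 states):
  v0 = rec X. (a.c.(0 + X + b.0 + 0))\{c} → --a--▸ v1
  v1 = (c.(0 + (rec X. (a.c.(0 + X + b.0 + 0))\{c}) + b.0 + 0))\{c} → (no moves)
Partition-refinement fixed point:
  B0 = {u0, v0}
  B1 = {u1, v1}
u0 ∈ B0, v0 ∈ B0 → same block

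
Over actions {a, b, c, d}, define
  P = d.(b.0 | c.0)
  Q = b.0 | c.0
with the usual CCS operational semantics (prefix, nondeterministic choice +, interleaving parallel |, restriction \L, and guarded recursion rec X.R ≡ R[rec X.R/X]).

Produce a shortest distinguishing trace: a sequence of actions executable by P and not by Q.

Reachable graph of P (5 states):
  u0 = d.(b.0 | c.0) ⊢ —d→ u1
  u1 = b.0 | c.0 ⊢ —b→ u2, —c→ u3
  u2 = 0 | c.0 ⊢ —c→ u4
  u3 = b.0 | 0 ⊢ —b→ u4
  u4 = 0 | 0 ⊢ ∅
Reachable graph of Q (4 states):
  v0 = b.0 | c.0 ⊢ —b→ v1, —c→ v2
  v1 = 0 | c.0 ⊢ —c→ v3
  v2 = b.0 | 0 ⊢ —b→ v3
  v3 = 0 | 0 ⊢ ∅
Trace ⟨d⟩ through P, begin at {u0}:
  [1] d ⇒ {u1}
  ✓ P
Trace ⟨d⟩ through Q, begin at {v0}:
  [1] d ⇒ ∅  — Q cannot continue

d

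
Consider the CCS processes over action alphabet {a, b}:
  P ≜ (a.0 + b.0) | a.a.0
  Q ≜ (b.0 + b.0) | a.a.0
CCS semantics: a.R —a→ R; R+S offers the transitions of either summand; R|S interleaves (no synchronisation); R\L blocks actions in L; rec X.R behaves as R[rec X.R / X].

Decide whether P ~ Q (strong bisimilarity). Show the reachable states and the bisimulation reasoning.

LTS(P): 6 reachable states
  u0 = (a.0 + b.0) | a.a.0 | —a→ u1, —a→ u2, —b→ u2
  u1 = (a.0 + b.0) | a.0 | —a→ u3, —a→ u4, —b→ u4
  u2 = 0 | a.a.0 | —a→ u4
  u3 = (a.0 + b.0) | 0 | —a→ u5, —b→ u5
  u4 = 0 | a.0 | —a→ u5
  u5 = 0 | 0 | stopped
LTS(Q): 6 reachable states
  v0 = (b.0 + b.0) | a.a.0 | —a→ v1, —b→ v2
  v1 = (b.0 + b.0) | a.0 | —a→ v3, —b→ v4
  v2 = 0 | a.a.0 | —a→ v4
  v3 = (b.0 + b.0) | 0 | —b→ v5
  v4 = 0 | a.0 | —a→ v5
  v5 = 0 | 0 | stopped
Partition-refinement fixed point:
  B0 = {u0}
  B1 = {u1}
  B2 = {u4, v4}
  B3 = {u5, v5}
  B4 = {u3}
  B5 = {u2, v2}
  B6 = {v0}
  B7 = {v1}
  B8 = {v3}
u0 ∈ B0, v0 ∈ B6 → different blocks

P ≁ Q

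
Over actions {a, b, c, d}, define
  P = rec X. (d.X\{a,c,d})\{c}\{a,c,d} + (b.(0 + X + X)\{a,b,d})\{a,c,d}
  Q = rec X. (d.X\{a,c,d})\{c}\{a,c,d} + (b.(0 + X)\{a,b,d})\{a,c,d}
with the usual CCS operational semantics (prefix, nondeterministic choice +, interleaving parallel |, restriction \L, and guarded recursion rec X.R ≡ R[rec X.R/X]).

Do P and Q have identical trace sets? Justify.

trace-equivalent

P's transition system — 2 states:
  u0 = rec X. (d.X\{a,c,d})\{c}\{a,c,d} + (b.(0 + X + X)\{a,b,d})\{a,c,d} ⊢ -b-> u1
  u1 = (0 + (rec X. (d.X\{a,c,d})\{c}\{a,c,d} + (b.(0 + X + X)\{a,b,d})\{a,c,d}) + (rec X. (d.X\{a,c,d})\{c}\{a,c,d} + (b.(0 + X + X)\{a,b,d})\{a,c,d}))\{a,b,d}\{a,c,d} ⊢ stopped
Q's transition system — 2 states:
  v0 = rec X. (d.X\{a,c,d})\{c}\{a,c,d} + (b.(0 + X)\{a,b,d})\{a,c,d} ⊢ -b-> v1
  v1 = (0 + (rec X. (d.X\{a,c,d})\{c}\{a,c,d} + (b.(0 + X)\{a,b,d})\{a,c,d}))\{a,b,d}\{a,c,d} ⊢ stopped
Coarsest stable partition (strong bisimilarity classes):
  B0 = {u0, v0}
  B1 = {u1, v1}
u0 ∈ B0, v0 ∈ B0 → same block
Bisimilar ⇒ trace-equivalent.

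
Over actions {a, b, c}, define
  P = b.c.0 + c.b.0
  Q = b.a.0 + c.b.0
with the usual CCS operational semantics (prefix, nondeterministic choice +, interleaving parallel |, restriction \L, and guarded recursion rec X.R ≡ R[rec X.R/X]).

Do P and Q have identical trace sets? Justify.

Reachable graph of P (4 states):
  s0 = b.c.0 + c.b.0 :: ··b··> s1, ··c··> s2
  s1 = c.0 :: ··c··> s3
  s2 = b.0 :: ··b··> s3
  s3 = 0 :: deadlocked
Reachable graph of Q (4 states):
  t0 = b.a.0 + c.b.0 :: ··b··> t1, ··c··> t2
  t1 = a.0 :: ··a··> t3
  t2 = b.0 :: ··b··> t3
  t3 = 0 :: deadlocked
Executing bc from P (initial set {s0}):
  step 1 (b): {s1}
  step 2 (c): {s3}
  — P admits the full trace.
Executing bc from Q (initial set {t0}):
  step 1 (b): {t1}
  step 2 (c): ∅  — Q cannot continue

trace-distinct — witness ⟨bc⟩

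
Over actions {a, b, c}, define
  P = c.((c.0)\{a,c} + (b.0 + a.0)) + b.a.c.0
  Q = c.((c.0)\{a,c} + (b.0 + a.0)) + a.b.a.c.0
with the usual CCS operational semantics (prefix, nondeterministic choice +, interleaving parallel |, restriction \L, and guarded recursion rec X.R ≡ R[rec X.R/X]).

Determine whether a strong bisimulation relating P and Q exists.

not bisimilar

Reachable graph of P (5 states):
  m0 = c.((c.0)\{a,c} + (b.0 + a.0)) + b.a.c.0 → =b=> m1, =c=> m2
  m1 = a.c.0 → =a=> m3
  m2 = (c.0)\{a,c} + (b.0 + a.0) → =a=> m4, =b=> m4
  m3 = c.0 → =c=> m4
  m4 = 0 → ·
Reachable graph of Q (6 states):
  n0 = c.((c.0)\{a,c} + (b.0 + a.0)) + a.b.a.c.0 → =a=> n1, =c=> n2
  n1 = b.a.c.0 → =b=> n3
  n2 = (c.0)\{a,c} + (b.0 + a.0) → =a=> n4, =b=> n4
  n3 = a.c.0 → =a=> n5
  n4 = 0 → ·
  n5 = c.0 → =c=> n4
Bisimilarity quotient blocks:
  B0 = {m0}
  B1 = {m1, n3}
  B2 = {m3, n5}
  B3 = {m4, n4}
  B4 = {m2, n2}
  B5 = {n0}
  B6 = {n1}
m0 ∈ B0, n0 ∈ B5 → different blocks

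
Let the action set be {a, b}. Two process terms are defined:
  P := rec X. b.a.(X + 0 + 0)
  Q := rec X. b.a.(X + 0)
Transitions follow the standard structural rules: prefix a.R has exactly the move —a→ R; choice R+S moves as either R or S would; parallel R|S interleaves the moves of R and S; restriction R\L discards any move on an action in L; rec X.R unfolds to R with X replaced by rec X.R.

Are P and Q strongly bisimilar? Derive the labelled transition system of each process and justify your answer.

P ~ Q

P's transition system — 3 states:
  p0 = rec X. b.a.(X + 0 + 0) has moves --b--▸ p1
  p1 = a.((rec X. b.a.(X + 0 + 0)) + 0 + 0) has moves --a--▸ p2
  p2 = (rec X. b.a.(X + 0 + 0)) + 0 + 0 has moves --b--▸ p1
Q's transition system — 3 states:
  q0 = rec X. b.a.(X + 0) has moves --b--▸ q1
  q1 = a.((rec X. b.a.(X + 0)) + 0) has moves --a--▸ q2
  q2 = (rec X. b.a.(X + 0)) + 0 has moves --b--▸ q1
Partition-refinement fixed point:
  B0 = {p0, p2, q0, q2}
  B1 = {p1, q1}
p0 ∈ B0, q0 ∈ B0 → same block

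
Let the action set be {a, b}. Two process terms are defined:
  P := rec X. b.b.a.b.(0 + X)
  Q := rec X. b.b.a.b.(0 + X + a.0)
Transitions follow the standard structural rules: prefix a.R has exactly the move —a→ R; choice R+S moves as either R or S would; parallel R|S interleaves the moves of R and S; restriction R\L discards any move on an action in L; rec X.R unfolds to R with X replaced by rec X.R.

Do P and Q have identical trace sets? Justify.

P's transition system — 5 states:
  s0 = rec X. b.b.a.b.(0 + X) | --b--▸ s1
  s1 = b.a.b.(0 + (rec X. b.b.a.b.(0 + X))) | --b--▸ s2
  s2 = a.b.(0 + (rec X. b.b.a.b.(0 + X))) | --a--▸ s3
  s3 = b.(0 + (rec X. b.b.a.b.(0 + X))) | --b--▸ s4
  s4 = 0 + (rec X. b.b.a.b.(0 + X)) | --b--▸ s1
Q's transition system — 6 states:
  t0 = rec X. b.b.a.b.(0 + X + a.0) | --b--▸ t1
  t1 = b.a.b.(0 + (rec X. b.b.a.b.(0 + X + a.0)) + a.0) | --b--▸ t2
  t2 = a.b.(0 + (rec X. b.b.a.b.(0 + X + a.0)) + a.0) | --a--▸ t3
  t3 = b.(0 + (rec X. b.b.a.b.(0 + X + a.0)) + a.0) | --b--▸ t4
  t4 = 0 + (rec X. b.b.a.b.(0 + X + a.0)) + a.0 | --a--▸ t5, --b--▸ t1
  t5 = 0 | ∅
Run σ = ⟨bbaba⟩ on Q: start {t0}
  step 1 (b): {t1}
  step 2 (b): {t2}
  step 3 (a): {t3}
  step 4 (b): {t4}
  step 5 (a): {t5}
  Q completes σ.
Run σ = ⟨bbaba⟩ on P: start {s0}
  step 1 (b): {s1}
  step 2 (b): {s2}
  step 3 (a): {s3}
  step 4 (b): {s4}
  step 5 (a): ∅ (P stuck)

traces(P) ≠ traces(Q) — witness ⟨bbaba⟩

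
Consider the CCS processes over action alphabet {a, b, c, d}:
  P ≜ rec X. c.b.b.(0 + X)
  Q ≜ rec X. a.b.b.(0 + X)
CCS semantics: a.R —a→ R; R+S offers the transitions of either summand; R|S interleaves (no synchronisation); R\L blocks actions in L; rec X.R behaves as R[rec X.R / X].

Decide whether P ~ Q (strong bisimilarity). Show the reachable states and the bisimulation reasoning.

P's transition system — 4 states:
  u0 = rec X. c.b.b.(0 + X) → =c=> u1
  u1 = b.b.(0 + (rec X. c.b.b.(0 + X))) → =b=> u2
  u2 = b.(0 + (rec X. c.b.b.(0 + X))) → =b=> u3
  u3 = 0 + (rec X. c.b.b.(0 + X)) → =c=> u1
Q's transition system — 4 states:
  v0 = rec X. a.b.b.(0 + X) → =a=> v1
  v1 = b.b.(0 + (rec X. a.b.b.(0 + X))) → =b=> v2
  v2 = b.(0 + (rec X. a.b.b.(0 + X))) → =b=> v3
  v3 = 0 + (rec X. a.b.b.(0 + X)) → =a=> v1
Coarsest stable partition (strong bisimilarity classes):
  B0 = {u0, u3}
  B1 = {u1}
  B2 = {u2}
  B3 = {v0, v3}
  B4 = {v1}
  B5 = {v2}
u0 ∈ B0, v0 ∈ B3 → different blocks

not bisimilar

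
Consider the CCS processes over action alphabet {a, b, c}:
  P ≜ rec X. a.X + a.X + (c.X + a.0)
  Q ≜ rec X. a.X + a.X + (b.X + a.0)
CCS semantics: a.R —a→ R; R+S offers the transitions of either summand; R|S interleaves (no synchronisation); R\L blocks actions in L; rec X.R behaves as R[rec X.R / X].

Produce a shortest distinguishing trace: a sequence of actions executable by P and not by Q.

P's transition system — 2 states:
  m0 = rec X. a.X + a.X + (c.X + a.0) ⊢ ··a··> m0, ··a··> m1, ··c··> m0
  m1 = 0 ⊢ deadlocked
Q's transition system — 2 states:
  n0 = rec X. a.X + a.X + (b.X + a.0) ⊢ ··a··> n0, ··a··> n1, ··b··> n0
  n1 = 0 ⊢ deadlocked
Run σ = ⟨c⟩ on P: start {m0}
  step 1 (c): {m0}
  ✓ P
Run σ = ⟨c⟩ on Q: start {n0}
  step 1 (c): ∅ (Q stuck)

c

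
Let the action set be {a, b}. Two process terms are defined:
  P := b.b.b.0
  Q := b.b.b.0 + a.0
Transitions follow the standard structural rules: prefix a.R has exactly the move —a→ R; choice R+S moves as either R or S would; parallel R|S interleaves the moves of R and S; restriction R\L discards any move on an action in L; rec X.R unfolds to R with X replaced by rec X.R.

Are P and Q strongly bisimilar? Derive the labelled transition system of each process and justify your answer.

not bisimilar

Reachable graph of P (4 states):
  m0 = b.b.b.0 | ··b··> m1
  m1 = b.b.0 | ··b··> m2
  m2 = b.0 | ··b··> m3
  m3 = 0 | ∅
Reachable graph of Q (4 states):
  n0 = b.b.b.0 + a.0 | ··a··> n1, ··b··> n2
  n1 = 0 | ∅
  n2 = b.b.0 | ··b··> n3
  n3 = b.0 | ··b··> n1
Partition-refinement fixed point:
  B0 = {m0}
  B1 = {m1, n2}
  B2 = {m2, n3}
  B3 = {m3, n1}
  B4 = {n0}
m0 ∈ B0, n0 ∈ B4 → different blocks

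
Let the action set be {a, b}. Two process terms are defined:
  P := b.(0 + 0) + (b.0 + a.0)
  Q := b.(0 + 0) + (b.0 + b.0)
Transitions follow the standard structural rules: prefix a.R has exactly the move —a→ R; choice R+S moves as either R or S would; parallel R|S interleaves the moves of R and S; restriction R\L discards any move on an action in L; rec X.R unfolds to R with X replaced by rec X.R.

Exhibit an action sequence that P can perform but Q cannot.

Reachable graph of P (3 states):
  p0 = b.(0 + 0) + (b.0 + a.0) :: --a--▸ p1, --b--▸ p1, --b--▸ p2
  p1 = 0 :: ∅
  p2 = 0 + 0 :: ∅
Reachable graph of Q (3 states):
  q0 = b.(0 + 0) + (b.0 + b.0) :: --b--▸ q1, --b--▸ q2
  q1 = 0 :: ∅
  q2 = 0 + 0 :: ∅
Run σ = ⟨a⟩ on P: start {p0}
  step 1 (a): {p1}
  ✓ P
Run σ = ⟨a⟩ on Q: start {q0}
  step 1 (a): no successor for Q

a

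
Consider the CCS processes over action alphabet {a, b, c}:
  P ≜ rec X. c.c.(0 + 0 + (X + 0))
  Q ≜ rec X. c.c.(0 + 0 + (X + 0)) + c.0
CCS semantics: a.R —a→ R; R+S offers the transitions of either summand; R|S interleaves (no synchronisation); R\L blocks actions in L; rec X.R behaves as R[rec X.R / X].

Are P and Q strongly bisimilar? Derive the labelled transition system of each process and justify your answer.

not bisimilar

Reachable graph of P (3 states):
  m0 = rec X. c.c.(0 + 0 + (X + 0)) ⊢ ··c··> m1
  m1 = c.(0 + 0 + ((rec X. c.c.(0 + 0 + (X + 0))) + 0)) ⊢ ··c··> m2
  m2 = 0 + 0 + ((rec X. c.c.(0 + 0 + (X + 0))) + 0) ⊢ ··c··> m1
Reachable graph of Q (4 states):
  n0 = rec X. c.c.(0 + 0 + (X + 0)) + c.0 ⊢ ··c··> n1, ··c··> n2
  n1 = 0 ⊢ stopped
  n2 = c.(0 + 0 + ((rec X. c.c.(0 + 0 + (X + 0)) + c.0) + 0)) ⊢ ··c··> n3
  n3 = 0 + 0 + ((rec X. c.c.(0 + 0 + (X + 0)) + c.0) + 0) ⊢ ··c··> n1, ··c··> n2
Coarsest stable partition (strong bisimilarity classes):
  B0 = {m0, m1, m2}
  B1 = {n0, n3}
  B2 = {n2}
  B3 = {n1}
m0 ∈ B0, n0 ∈ B1 → different blocks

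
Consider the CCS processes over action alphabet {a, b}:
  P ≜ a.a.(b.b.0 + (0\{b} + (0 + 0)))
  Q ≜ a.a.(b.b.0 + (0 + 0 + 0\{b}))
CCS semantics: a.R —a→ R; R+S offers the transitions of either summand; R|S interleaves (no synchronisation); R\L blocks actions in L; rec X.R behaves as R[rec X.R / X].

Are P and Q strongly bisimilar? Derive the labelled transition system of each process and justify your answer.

P's transition system — 5 states:
  m0 = a.a.(b.b.0 + (0\{b} + (0 + 0))) ⊢ -a-> m1
  m1 = a.(b.b.0 + (0\{b} + (0 + 0))) ⊢ -a-> m2
  m2 = b.b.0 + (0\{b} + (0 + 0)) ⊢ -b-> m3
  m3 = b.0 ⊢ -b-> m4
  m4 = 0 ⊢ ∅
Q's transition system — 5 states:
  n0 = a.a.(b.b.0 + (0 + 0 + 0\{b})) ⊢ -a-> n1
  n1 = a.(b.b.0 + (0 + 0 + 0\{b})) ⊢ -a-> n2
  n2 = b.b.0 + (0 + 0 + 0\{b}) ⊢ -b-> n3
  n3 = b.0 ⊢ -b-> n4
  n4 = 0 ⊢ ∅
Partition-refinement fixed point:
  B0 = {m0, n0}
  B1 = {m1, n1}
  B2 = {m2, n2}
  B3 = {m3, n3}
  B4 = {m4, n4}
m0 ∈ B0, n0 ∈ B0 → same block

bisimilar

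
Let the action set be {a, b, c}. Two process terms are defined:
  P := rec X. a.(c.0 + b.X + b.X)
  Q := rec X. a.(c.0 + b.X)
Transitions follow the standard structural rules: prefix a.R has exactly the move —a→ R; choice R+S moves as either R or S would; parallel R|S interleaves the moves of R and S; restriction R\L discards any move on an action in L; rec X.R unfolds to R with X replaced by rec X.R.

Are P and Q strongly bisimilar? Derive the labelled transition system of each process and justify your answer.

LTS(P): 3 reachable states
  u0 = rec X. a.(c.0 + b.X + b.X) has moves --a--▸ u1
  u1 = c.0 + b.(rec X. a.(c.0 + b.X + b.X)) + b.(rec X. a.(c.0 + b.X + b.X)) has moves --b--▸ u0, --c--▸ u2
  u2 = 0 has moves ∅
LTS(Q): 3 reachable states
  v0 = rec X. a.(c.0 + b.X) has moves --a--▸ v1
  v1 = c.0 + b.(rec X. a.(c.0 + b.X)) has moves --b--▸ v0, --c--▸ v2
  v2 = 0 has moves ∅
Coarsest stable partition (strong bisimilarity classes):
  B0 = {u0, v0}
  B1 = {u1, v1}
  B2 = {u2, v2}
u0 ∈ B0, v0 ∈ B0 → same block

YES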